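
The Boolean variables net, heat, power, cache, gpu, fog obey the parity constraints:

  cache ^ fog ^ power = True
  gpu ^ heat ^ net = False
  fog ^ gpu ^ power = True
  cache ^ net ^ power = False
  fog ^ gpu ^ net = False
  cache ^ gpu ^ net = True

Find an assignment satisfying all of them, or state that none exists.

net=T, heat=F, power=F, cache=T, gpu=T, fog=F

cache ^ fog ^ power = T ^ F ^ F = True ✓
gpu ^ heat ^ net = T ^ F ^ T = False ✓
fog ^ gpu ^ power = F ^ T ^ F = True ✓
cache ^ net ^ power = T ^ T ^ F = False ✓
fog ^ gpu ^ net = F ^ T ^ T = False ✓
cache ^ gpu ^ net = T ^ T ^ T = True ✓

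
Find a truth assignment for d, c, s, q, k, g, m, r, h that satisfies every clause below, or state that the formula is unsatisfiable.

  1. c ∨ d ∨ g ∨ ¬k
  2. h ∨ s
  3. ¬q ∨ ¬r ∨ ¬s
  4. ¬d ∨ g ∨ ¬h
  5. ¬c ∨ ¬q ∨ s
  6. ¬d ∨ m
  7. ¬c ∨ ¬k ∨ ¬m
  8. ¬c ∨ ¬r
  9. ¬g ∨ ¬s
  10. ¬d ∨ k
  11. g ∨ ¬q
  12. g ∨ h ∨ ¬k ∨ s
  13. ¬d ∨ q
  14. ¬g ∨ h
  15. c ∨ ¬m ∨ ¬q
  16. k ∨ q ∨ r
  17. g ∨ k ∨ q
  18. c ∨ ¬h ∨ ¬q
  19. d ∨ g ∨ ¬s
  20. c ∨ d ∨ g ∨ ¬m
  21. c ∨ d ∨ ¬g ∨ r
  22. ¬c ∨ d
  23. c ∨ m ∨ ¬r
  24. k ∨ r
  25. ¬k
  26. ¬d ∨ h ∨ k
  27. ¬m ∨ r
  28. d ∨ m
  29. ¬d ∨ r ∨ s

Unit clause (¬k) forces k = False.
In (¬d ∨ k) only ¬d is left, so d = False.
In (¬c ∨ d) only ¬c is left, so c = False.
In (k ∨ r) only r is left, so r = True.
In (d ∨ m) only m is left, so m = True.
In (c ∨ ¬m ∨ ¬q) only ¬q is left, so q = False.
In (g ∨ k ∨ q) only g is left, so g = True.
In (¬g ∨ ¬s) only ¬s is left, so s = False.
In (¬g ∨ h) only h is left, so h = True.
All clauses satisfied.

d: False; c: False; s: False; q: False; k: False; g: True; m: True; r: True; h: True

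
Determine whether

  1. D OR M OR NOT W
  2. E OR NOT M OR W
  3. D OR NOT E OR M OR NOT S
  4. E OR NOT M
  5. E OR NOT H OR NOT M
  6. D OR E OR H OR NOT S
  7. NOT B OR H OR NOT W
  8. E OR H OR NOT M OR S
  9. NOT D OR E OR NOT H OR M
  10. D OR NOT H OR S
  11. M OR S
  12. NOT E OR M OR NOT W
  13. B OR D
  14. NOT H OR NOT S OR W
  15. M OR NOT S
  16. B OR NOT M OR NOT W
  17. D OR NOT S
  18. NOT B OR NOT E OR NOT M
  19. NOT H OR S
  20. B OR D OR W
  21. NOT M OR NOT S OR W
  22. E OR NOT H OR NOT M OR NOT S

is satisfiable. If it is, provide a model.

Set M = True.
  then (E OR NOT M) forces E = True.
  then (NOT B OR NOT E OR NOT M) forces B = False.
  then (B OR D) forces D = True.
  then (B OR NOT M OR NOT W) forces W = False.
  then (NOT M OR NOT S OR W) forces S = False.
  then (NOT H OR S) forces H = False.
All clauses satisfied.

M = True, D = True, H = False, B = False, S = False, W = False, E = True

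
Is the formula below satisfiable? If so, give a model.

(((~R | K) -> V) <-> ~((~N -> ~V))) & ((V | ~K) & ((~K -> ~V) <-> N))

N = False, V = True, K = False, R = True

  ((~R | K) -> V) <-> ~((~N -> ~V)) = True
    (~R | K) -> V = True
      ~R | K = False
        ~R = False
    ~((~N -> ~V)) = True
      ~N -> ~V = False
        ~N = True
        ~V = False
  (V | ~K) & ((~K -> ~V) <-> N) = True
    V | ~K = True
      ~K = True
    (~K -> ~V) <-> N = True
      ~K -> ~V = False
        ~K = True
        ~V = False
Both conjuncts True, so the formula holds.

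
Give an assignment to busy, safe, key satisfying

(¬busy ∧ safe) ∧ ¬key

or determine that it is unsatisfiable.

busy = False, safe = True, key = False

  ¬busy ∧ safe = True
    ¬busy = True
  ¬key = True
Both conjuncts True, so the formula holds.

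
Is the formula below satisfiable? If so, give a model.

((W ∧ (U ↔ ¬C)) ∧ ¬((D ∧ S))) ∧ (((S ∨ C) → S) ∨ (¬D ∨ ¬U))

U: False; D: False; S: True; W: True; C: True

  (W ∧ (U ↔ ¬C)) ∧ ¬((D ∧ S)) = True
    W ∧ (U ↔ ¬C) = True
      U ↔ ¬C = True
        ¬C = False
    ¬((D ∧ S)) = True
      D ∧ S = False
  ((S ∨ C) → S) ∨ (¬D ∨ ¬U) = True
    (S ∨ C) → S = True
      S ∨ C = True
    ¬D ∨ ¬U = True
      ¬D = True
      ¬U = True
Both conjuncts True, so the formula holds.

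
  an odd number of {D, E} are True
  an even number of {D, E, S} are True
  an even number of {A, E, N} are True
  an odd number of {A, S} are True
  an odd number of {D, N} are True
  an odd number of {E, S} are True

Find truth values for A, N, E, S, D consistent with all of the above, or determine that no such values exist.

A = False, N = False, E = False, S = True, D = True

{D, E}: 1 true → odd ✓
{D, E, S}: 2 true → even ✓
{A, E, N}: 0 true → even ✓
{A, S}: 1 true → odd ✓
{D, N}: 1 true → odd ✓
{E, S}: 1 true → odd ✓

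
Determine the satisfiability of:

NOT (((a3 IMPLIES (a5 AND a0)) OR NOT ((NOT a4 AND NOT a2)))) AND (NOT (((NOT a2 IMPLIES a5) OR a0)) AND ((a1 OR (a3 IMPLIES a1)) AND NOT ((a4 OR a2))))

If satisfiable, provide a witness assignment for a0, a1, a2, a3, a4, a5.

a0: False; a1: True; a2: False; a3: True; a4: False; a5: False

  NOT (((a3 IMPLIES (a5 AND a0)) OR NOT ((NOT a4 AND NOT a2)))) = True
    (a3 IMPLIES (a5 AND a0)) OR NOT ((NOT a4 AND NOT a2)) = False
      a3 IMPLIES (a5 AND a0) = False
        a5 AND a0 = False
      NOT ((NOT a4 AND NOT a2)) = False
        NOT a4 AND NOT a2 = True
          NOT a4 = True
          NOT a2 = True
  NOT (((NOT a2 IMPLIES a5) OR a0)) AND ((a1 OR (a3 IMPLIES a1)) AND NOT ((a4 OR a2))) = True
    NOT (((NOT a2 IMPLIES a5) OR a0)) = True
      (NOT a2 IMPLIES a5) OR a0 = False
        NOT a2 IMPLIES a5 = False
          NOT a2 = True
    (a1 OR (a3 IMPLIES a1)) AND NOT ((a4 OR a2)) = True
      a1 OR (a3 IMPLIES a1) = True
        a3 IMPLIES a1 = True
      NOT ((a4 OR a2)) = True
        a4 OR a2 = False
Both conjuncts True, so the formula holds.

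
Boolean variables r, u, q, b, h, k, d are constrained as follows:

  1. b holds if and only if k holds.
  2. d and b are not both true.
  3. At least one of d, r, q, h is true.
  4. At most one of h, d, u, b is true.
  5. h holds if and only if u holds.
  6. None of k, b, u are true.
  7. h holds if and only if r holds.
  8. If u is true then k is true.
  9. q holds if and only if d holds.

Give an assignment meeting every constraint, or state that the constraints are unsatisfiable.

r: False, u: False, q: True, b: False, h: False, k: False, d: True

  (1) b=F, k=F — same ✓
  (2) d=T, b=F — not both ✓
  (3) {d, r, q, h}: 2 true — at least one ✓
  (4) {h, d, u, b}: 1 true — at most one ✓
  (5) h=F, u=F — same ✓
  (6) {k, b, u}: 0 true — none ✓
  (7) h=F, r=F — same ✓
  (8) u=F ⇒ k: vacuous ✓
  (9) q=T, d=T — same ✓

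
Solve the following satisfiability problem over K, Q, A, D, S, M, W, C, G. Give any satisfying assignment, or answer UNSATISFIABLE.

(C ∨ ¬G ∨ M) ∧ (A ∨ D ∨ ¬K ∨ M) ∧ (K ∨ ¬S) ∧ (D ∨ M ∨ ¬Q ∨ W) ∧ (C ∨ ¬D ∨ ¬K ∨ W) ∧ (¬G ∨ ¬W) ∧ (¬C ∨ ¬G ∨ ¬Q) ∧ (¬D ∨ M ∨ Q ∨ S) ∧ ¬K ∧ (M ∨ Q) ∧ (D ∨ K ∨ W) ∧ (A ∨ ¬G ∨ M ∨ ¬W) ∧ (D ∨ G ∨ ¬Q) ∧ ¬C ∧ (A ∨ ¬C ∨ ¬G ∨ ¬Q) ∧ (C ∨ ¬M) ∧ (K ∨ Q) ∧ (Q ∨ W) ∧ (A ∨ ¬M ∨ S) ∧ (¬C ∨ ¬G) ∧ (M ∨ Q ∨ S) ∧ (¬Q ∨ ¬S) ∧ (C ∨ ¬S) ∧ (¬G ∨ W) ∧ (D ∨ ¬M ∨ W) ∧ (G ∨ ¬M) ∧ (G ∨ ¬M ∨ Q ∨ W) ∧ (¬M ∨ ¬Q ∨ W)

K = False, Q = True, A = False, D = True, S = False, M = False, W = True, C = False, G = False

Unit clause (¬K) forces K = False.
Unit clause (¬C) forces C = False.
In (C ∨ ¬M) only ¬M is left, so M = False.
In (K ∨ Q) only Q is left, so Q = True.
In (¬Q ∨ ¬S) only ¬S is left, so S = False.
In (C ∨ ¬G ∨ M) only ¬G is left, so G = False.
In (D ∨ G ∨ ¬Q) only D is left, so D = True.
Set A = False.
Set W = True.
All clauses satisfied.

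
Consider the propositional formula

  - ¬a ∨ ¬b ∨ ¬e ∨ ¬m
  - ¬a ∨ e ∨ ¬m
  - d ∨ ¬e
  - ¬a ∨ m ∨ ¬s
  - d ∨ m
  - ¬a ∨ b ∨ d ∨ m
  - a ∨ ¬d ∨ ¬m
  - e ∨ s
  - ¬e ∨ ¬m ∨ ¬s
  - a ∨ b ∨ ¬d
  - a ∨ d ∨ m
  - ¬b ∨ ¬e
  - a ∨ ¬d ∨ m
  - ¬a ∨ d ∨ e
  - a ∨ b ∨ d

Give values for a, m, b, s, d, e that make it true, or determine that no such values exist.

a = True, m = True, b = False, s = False, d = True, e = True

Set a = True.
Set m = True.
  then (¬a ∨ e ∨ ¬m) forces e = True.
  then (d ∨ ¬e) forces d = True.
  then (¬e ∨ ¬m ∨ ¬s) forces s = False.
  then (¬b ∨ ¬e) forces b = False.
All clauses satisfied.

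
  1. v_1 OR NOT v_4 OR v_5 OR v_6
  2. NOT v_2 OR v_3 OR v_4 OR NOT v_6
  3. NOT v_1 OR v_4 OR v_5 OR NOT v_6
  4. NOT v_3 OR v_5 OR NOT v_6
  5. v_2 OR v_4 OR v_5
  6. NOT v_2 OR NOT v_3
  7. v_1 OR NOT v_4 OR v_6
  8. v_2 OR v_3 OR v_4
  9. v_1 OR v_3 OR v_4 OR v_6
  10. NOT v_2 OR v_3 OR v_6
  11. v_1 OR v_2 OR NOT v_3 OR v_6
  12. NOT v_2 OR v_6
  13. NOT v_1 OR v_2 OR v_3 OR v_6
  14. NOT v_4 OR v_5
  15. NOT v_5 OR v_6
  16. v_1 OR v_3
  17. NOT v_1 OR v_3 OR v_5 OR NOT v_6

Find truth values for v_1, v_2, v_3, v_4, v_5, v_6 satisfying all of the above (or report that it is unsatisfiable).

v_1: True, v_2: False, v_3: False, v_4: True, v_5: True, v_6: True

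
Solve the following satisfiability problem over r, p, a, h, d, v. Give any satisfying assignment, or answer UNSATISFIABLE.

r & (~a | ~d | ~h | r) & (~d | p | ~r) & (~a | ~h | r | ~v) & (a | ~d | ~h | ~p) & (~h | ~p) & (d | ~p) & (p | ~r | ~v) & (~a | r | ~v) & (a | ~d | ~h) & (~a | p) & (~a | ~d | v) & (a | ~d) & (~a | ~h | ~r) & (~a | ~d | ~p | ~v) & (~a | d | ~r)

r = True, p = False, a = False, h = False, d = False, v = False

Unit clause (r) forces r = True.
Try p = True:
  (~h | ~p) forces h = False.
  (d | ~p) forces d = True.
  (a | ~d) forces a = True.
  (~a | ~d | v) forces v = True.
  clause (~a | ~d | ~p | ~v) is falsified — backtrack.
So p = False.
  then (~d | p | ~r) forces d = False.
  then (p | ~r | ~v) forces v = False.
  then (~a | p) forces a = False.
Set h = False.
All clauses satisfied.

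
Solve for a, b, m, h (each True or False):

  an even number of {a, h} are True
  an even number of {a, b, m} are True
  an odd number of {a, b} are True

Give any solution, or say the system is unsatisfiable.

a = True; b = False; m = True; h = True

{a, h}: 2 true → even ✓
{a, b, m}: 2 true → even ✓
{a, b}: 1 true → odd ✓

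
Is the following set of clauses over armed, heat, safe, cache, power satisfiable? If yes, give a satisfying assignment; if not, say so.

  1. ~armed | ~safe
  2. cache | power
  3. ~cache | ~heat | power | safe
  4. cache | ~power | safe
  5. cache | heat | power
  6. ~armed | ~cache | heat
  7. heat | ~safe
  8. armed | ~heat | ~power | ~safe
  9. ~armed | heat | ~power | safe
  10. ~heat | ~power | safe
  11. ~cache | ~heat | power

Set armed = False.
Set heat = False.
  then (heat | ~safe) forces safe = False.
Try cache = False:
  (cache | power) forces power = True.
  clause (cache | ~power | safe) is falsified — backtrack.
So cache = True.
Set power = False.
All clauses satisfied.

armed = False, heat = False, safe = False, cache = True, power = False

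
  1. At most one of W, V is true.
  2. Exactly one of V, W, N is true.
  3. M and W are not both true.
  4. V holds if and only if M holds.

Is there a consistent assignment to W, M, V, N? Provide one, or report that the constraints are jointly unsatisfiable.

W=F, M=F, V=F, N=T

  (1) {W, V}: 0 true — at most one ✓
  (2) {V, W, N}: 1 true — exactly one ✓
  (3) M=F, W=F — not both ✓
  (4) V=F, M=F — same ✓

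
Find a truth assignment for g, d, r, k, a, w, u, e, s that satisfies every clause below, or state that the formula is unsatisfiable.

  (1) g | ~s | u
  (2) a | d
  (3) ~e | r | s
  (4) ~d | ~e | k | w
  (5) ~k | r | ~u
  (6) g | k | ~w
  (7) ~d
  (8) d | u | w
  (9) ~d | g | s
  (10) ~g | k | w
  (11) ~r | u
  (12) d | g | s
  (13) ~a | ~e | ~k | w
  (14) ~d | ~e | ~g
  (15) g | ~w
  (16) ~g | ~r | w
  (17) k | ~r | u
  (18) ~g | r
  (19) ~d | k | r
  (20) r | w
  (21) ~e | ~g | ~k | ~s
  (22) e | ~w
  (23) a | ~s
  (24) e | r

g = False, d = False, r = True, k = False, a = True, w = False, u = True, e = False, s = True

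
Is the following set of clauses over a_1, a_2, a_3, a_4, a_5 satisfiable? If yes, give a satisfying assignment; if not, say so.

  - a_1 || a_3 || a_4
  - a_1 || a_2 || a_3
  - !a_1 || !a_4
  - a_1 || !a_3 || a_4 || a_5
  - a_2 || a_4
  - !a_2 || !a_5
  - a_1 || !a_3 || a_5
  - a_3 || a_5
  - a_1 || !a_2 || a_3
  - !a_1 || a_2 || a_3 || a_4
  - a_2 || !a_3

a_1=T, a_2=T, a_3=T, a_4=F, a_5=F

Set a_1 = True.
  then (!a_1 || !a_4) forces a_4 = False.
  then (a_2 || a_4) forces a_2 = True.
  then (!a_2 || !a_5) forces a_5 = False.
  then (a_3 || a_5) forces a_3 = True.
All clauses satisfied.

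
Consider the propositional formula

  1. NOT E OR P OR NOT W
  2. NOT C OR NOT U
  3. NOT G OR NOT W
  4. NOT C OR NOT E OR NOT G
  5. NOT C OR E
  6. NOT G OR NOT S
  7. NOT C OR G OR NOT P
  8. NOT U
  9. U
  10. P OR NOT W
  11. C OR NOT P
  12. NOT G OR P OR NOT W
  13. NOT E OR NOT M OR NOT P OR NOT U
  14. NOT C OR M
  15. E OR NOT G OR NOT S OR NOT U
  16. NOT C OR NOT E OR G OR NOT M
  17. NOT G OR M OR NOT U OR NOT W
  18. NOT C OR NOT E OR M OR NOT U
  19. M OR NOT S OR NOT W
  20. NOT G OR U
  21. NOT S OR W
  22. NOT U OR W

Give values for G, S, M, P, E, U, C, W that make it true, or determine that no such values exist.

Case U = True:
  Clause (NOT U) is falsified — contradiction.
Case U = False:
  Clause (U) is falsified — contradiction.
Both cases fail, so the formula is unsatisfiable.

No satisfying assignment exists.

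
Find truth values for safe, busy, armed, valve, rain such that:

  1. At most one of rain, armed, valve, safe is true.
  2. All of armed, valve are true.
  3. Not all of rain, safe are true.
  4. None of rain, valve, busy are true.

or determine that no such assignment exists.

Case valve = True:
  Constraint (4) is violated (valve=T) — contradiction.
Case valve = False:
  Constraint (2) is violated (valve=F) — contradiction.
Both cases fail — unsatisfiable.

Unsatisfiable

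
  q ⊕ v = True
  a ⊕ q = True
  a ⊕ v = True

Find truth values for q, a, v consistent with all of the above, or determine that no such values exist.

Adding constraints 1, 2, 3 mod 2: every variable appears an even number of times on the left, so the left side is 0.
But the right sides sum to 1 (mod 2). 0 ≠ 1 — the system is inconsistent.

The formula is unsatisfiable.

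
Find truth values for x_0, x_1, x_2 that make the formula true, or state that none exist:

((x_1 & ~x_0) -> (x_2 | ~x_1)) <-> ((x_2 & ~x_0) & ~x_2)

x_0: False, x_1: True, x_2: False

  ((x_1 & ~x_0) -> (x_2 | ~x_1)) <-> ((x_2 & ~x_0) & ~x_2) = True
    (x_1 & ~x_0) -> (x_2 | ~x_1) = False
      x_1 & ~x_0 = True
        ~x_0 = True
      x_2 | ~x_1 = False
        ~x_1 = False
    (x_2 & ~x_0) & ~x_2 = False
      x_2 & ~x_0 = False
        ~x_0 = True
      ~x_2 = True
The formula evaluates to True.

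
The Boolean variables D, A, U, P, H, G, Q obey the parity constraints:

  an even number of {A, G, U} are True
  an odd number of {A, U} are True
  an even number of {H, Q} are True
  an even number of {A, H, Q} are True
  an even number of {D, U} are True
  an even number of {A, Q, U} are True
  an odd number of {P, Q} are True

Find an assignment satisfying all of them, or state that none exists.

D = True; A = False; U = True; P = False; H = True; G = True; Q = True

{A, G, U}: 2 true → even ✓
{A, U}: 1 true → odd ✓
{H, Q}: 2 true → even ✓
{A, H, Q}: 2 true → even ✓
{D, U}: 2 true → even ✓
{A, Q, U}: 2 true → even ✓
{P, Q}: 1 true → odd ✓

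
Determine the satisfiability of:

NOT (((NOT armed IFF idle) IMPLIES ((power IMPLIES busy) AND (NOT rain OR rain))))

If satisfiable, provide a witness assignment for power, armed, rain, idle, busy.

power = True, armed = False, rain = True, idle = True, busy = False

  NOT (((NOT armed IFF idle) IMPLIES ((power IMPLIES busy) AND (NOT rain OR rain)))) = True
    (NOT armed IFF idle) IMPLIES ((power IMPLIES busy) AND (NOT rain OR rain)) = False
      NOT armed IFF idle = True
        NOT armed = True
      (power IMPLIES busy) AND (NOT rain OR rain) = False
        power IMPLIES busy = False
        NOT rain OR rain = True
          NOT rain = False
The formula evaluates to True.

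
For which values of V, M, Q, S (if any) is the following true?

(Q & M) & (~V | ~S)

V=F, M=T, Q=T, S=T

  Q & M = True
  ~V | ~S = True
    ~V = True
    ~S = False
Both conjuncts True, so the formula holds.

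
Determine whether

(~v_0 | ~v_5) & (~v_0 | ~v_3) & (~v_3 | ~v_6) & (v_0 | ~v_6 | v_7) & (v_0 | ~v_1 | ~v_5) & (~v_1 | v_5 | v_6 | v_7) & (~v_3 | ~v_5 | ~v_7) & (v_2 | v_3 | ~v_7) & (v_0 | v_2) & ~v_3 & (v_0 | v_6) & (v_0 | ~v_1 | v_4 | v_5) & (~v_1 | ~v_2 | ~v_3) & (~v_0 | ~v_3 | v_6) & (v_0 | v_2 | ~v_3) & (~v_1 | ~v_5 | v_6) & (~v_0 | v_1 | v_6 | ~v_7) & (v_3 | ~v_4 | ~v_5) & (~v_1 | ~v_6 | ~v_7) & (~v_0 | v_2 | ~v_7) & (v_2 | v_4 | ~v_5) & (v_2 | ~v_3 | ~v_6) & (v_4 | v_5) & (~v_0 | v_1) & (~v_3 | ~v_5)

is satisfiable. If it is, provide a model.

Unit clause (~v_3) forces v_3 = False.
Set v_0 = False.
  then (v_0 | v_2) forces v_2 = True.
  then (v_0 | v_6) forces v_6 = True.
  then (v_0 | ~v_6 | v_7) forces v_7 = True.
  then (~v_1 | ~v_6 | ~v_7) forces v_1 = False.
Set v_4 = False.
  then (v_4 | v_5) forces v_5 = True.
All clauses satisfied.

v_0: False, v_1: False, v_2: True, v_3: False, v_4: False, v_5: True, v_6: True, v_7: True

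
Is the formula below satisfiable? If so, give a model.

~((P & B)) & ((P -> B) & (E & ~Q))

E = True, P = False, B = False, Q = False

  ~((P & B)) = True
    P & B = False
  (P -> B) & (E & ~Q) = True
    P -> B = True
    E & ~Q = True
      ~Q = True
Both conjuncts True, so the formula holds.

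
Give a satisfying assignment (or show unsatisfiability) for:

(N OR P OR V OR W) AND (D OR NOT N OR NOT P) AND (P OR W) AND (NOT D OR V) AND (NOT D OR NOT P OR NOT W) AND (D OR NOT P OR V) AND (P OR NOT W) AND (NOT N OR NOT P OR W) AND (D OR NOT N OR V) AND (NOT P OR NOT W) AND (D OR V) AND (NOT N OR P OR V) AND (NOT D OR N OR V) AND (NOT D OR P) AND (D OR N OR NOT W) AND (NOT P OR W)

UNSATISFIABLE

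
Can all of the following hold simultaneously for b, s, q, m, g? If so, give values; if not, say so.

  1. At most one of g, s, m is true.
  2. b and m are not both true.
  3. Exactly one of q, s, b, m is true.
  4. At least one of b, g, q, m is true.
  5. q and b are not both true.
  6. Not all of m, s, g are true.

b = False; s = False; q = True; m = False; g = False

  (1) {g, s, m}: 0 true — at most one ✓
  (2) b=F, m=F — not both ✓
  (3) {q, s, b, m}: 1 true — exactly one ✓
  (4) {b, g, q, m}: 1 true — at least one ✓
  (5) q=T, b=F — not both ✓
  (6) {m, s, g}: 0/3 true — not all ✓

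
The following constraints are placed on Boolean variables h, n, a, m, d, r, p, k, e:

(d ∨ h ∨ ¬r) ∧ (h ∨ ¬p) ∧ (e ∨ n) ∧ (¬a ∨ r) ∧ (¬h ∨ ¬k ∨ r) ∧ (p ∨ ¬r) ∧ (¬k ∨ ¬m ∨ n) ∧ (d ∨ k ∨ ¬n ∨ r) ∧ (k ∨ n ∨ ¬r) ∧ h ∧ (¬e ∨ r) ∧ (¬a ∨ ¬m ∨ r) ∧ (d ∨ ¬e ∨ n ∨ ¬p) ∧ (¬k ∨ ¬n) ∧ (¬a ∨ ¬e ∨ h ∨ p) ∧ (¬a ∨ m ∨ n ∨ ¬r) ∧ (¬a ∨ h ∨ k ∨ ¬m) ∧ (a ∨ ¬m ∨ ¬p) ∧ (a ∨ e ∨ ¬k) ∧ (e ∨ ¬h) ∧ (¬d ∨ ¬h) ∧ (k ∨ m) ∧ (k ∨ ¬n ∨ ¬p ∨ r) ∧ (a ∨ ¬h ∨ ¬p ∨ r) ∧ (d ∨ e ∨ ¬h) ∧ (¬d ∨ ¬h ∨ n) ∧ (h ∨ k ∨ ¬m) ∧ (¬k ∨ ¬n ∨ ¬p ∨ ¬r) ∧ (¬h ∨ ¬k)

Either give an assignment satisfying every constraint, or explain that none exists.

h = True, n = True, a = True, m = True, d = False, r = True, p = True, k = False, e = True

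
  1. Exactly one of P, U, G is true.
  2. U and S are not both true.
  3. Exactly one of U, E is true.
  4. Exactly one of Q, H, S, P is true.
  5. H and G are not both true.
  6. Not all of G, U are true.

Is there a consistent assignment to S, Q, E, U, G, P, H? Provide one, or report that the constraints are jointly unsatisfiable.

S=F, Q=F, E=T, U=F, G=F, P=T, H=F

  (1) {P, U, G}: 1 true — exactly one ✓
  (2) U=F, S=F — not both ✓
  (3) {U, E}: 1 true — exactly one ✓
  (4) {Q, H, S, P}: 1 true — exactly one ✓
  (5) H=F, G=F — not both ✓
  (6) {G, U}: 0/2 true — not all ✓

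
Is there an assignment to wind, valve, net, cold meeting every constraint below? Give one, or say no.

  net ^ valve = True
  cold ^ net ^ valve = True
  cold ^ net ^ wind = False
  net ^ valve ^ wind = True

wind: False, valve: True, net: False, cold: False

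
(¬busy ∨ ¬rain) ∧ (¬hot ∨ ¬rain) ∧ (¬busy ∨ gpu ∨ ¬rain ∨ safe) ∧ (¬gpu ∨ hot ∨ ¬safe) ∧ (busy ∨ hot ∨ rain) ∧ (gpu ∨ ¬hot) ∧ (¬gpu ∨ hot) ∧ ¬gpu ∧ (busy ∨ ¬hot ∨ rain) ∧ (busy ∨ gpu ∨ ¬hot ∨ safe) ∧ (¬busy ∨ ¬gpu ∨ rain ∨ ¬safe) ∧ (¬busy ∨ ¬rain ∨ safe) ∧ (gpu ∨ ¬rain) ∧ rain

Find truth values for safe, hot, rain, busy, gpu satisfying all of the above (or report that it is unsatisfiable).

UNSATISFIABLE

Case gpu = True:
  Clause (¬gpu) is falsified — contradiction.
Case gpu = False:
  (gpu ∨ ¬hot) forces hot = False.
  (gpu ∨ ¬rain) forces rain = False.
  Clause (rain) is falsified — contradiction.
Both cases fail, so the formula is unsatisfiable.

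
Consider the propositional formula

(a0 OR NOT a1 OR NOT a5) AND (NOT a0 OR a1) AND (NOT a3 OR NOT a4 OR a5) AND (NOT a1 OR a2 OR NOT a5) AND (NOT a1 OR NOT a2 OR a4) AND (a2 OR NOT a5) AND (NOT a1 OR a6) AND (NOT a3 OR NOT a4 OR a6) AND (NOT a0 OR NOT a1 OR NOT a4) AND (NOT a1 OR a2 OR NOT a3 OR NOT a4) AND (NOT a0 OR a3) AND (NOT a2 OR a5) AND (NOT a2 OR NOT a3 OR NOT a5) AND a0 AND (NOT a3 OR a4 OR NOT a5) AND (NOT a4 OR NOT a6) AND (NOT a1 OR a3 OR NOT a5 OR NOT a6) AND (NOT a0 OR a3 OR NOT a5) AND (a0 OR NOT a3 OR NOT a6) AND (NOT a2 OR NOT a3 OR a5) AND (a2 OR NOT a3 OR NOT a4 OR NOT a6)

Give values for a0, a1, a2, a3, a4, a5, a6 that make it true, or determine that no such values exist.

Unit clause (a0) forces a0 = True.
In (NOT a0 OR a1) only a1 is left, so a1 = True.
In (NOT a1 OR a6) only a6 is left, so a6 = True.
In (NOT a0 OR NOT a1 OR NOT a4) only NOT a4 is left, so a4 = False.
In (NOT a0 OR a3) only a3 is left, so a3 = True.
In (NOT a3 OR a4 OR NOT a5) only NOT a5 is left, so a5 = False.
In (NOT a2 OR NOT a3 OR a5) only NOT a2 is left, so a2 = False.
All clauses satisfied.

a0: True; a1: True; a2: False; a3: True; a4: False; a5: False; a6: True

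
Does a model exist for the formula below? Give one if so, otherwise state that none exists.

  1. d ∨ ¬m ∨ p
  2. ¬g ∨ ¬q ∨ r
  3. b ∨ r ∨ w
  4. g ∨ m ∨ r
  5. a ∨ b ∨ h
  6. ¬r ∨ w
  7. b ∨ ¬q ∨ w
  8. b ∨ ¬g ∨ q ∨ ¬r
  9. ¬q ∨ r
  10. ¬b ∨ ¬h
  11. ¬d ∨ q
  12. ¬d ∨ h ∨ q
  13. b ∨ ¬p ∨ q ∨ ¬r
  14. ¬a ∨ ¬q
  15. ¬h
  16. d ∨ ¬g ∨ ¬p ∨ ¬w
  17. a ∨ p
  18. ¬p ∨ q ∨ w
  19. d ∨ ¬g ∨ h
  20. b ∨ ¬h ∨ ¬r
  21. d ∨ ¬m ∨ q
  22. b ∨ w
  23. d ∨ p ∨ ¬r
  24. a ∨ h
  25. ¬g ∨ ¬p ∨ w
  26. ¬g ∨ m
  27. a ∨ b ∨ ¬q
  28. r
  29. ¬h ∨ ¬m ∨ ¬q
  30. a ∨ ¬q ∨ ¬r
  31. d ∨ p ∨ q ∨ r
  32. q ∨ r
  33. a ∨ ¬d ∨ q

a=T, d=F, p=T, m=F, w=T, h=F, r=T, b=T, g=F, q=F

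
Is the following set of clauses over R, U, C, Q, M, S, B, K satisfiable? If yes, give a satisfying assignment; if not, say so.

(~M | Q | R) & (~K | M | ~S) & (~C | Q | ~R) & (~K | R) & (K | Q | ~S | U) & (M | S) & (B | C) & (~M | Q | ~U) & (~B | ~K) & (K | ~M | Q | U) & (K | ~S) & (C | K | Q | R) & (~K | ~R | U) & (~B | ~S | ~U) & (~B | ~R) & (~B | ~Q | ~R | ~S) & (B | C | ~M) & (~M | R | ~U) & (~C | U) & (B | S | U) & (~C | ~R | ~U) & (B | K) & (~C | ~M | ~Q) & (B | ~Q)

Try R = True:
  (~B | ~R) forces B = False.
  (B | C) forces C = True.
  (~C | Q | ~R) forces Q = True.
  clause (B | ~Q) is falsified — backtrack.
So R = False.
  then (~K | R) forces K = False.
  then (K | ~S) forces S = False.
  then (B | K) forces B = True.
  then (M | S) forces M = True.
  then (~M | R | ~U) forces U = False.
  then (~C | U) forces C = False.
  then (~M | Q | R) forces Q = True.
All clauses satisfied.

R: False, U: False, C: False, Q: True, M: True, S: False, B: True, K: False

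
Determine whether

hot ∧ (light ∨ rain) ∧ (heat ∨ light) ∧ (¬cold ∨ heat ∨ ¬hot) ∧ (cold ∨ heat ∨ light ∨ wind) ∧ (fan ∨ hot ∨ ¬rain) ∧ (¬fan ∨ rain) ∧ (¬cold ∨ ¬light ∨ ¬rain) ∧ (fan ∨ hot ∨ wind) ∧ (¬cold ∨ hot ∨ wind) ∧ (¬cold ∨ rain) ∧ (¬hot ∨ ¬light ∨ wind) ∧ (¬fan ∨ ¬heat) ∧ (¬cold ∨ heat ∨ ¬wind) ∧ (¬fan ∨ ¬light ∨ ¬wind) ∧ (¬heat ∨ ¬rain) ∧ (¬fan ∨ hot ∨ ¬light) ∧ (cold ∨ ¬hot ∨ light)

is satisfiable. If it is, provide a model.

Unit clause (hot) forces hot = True.
Set rain = False.
  then (light ∨ rain) forces light = True.
  then (¬fan ∨ rain) forces fan = False.
  then (¬cold ∨ rain) forces cold = False.
  then (¬hot ∨ ¬light ∨ wind) forces wind = True.
Set heat = True.
All clauses satisfied.

hot = True; rain = False; cold = False; wind = True; fan = False; light = True; heat = True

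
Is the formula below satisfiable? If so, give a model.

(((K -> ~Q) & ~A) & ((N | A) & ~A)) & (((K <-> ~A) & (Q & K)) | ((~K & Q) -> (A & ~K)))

A: False, K: True, N: True, Q: False

  ((K -> ~Q) & ~A) & ((N | A) & ~A) = True
    (K -> ~Q) & ~A = True
      K -> ~Q = True
        ~Q = True
      ~A = True
    (N | A) & ~A = True
      N | A = True
      ~A = True
  ((K <-> ~A) & (Q & K)) | ((~K & Q) -> (A & ~K)) = True
    (K <-> ~A) & (Q & K) = False
      K <-> ~A = True
        ~A = True
      Q & K = False
    (~K & Q) -> (A & ~K) = True
      ~K & Q = False
        ~K = False
      A & ~K = False
        ~K = False
Both conjuncts True, so the formula holds.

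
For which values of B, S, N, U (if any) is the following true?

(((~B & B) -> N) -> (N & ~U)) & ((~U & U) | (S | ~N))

B = True; S = True; N = True; U = False

  ((~B & B) -> N) -> (N & ~U) = True
    (~B & B) -> N = True
      ~B & B = False
        ~B = False
    N & ~U = True
      ~U = True
  (~U & U) | (S | ~N) = True
    ~U & U = False
      ~U = True
    S | ~N = True
      ~N = False
Both conjuncts True, so the formula holds.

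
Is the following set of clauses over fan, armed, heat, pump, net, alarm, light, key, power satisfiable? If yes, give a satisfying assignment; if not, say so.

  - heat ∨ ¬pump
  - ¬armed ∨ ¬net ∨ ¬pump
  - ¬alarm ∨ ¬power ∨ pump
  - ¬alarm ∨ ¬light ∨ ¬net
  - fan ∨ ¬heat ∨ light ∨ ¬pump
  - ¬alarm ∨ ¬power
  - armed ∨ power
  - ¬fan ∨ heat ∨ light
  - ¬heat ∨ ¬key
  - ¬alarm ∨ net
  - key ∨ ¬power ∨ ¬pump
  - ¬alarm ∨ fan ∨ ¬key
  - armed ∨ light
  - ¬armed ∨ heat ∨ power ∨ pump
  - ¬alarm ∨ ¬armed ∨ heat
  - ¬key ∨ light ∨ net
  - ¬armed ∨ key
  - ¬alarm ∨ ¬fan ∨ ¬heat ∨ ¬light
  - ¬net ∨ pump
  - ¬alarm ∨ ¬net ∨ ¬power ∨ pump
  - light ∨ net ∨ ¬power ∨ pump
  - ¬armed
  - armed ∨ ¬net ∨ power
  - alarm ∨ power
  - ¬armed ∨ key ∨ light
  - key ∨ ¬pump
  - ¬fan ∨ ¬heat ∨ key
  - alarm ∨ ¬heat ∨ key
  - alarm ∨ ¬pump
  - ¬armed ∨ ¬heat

Unit clause (¬armed) forces armed = False.
In (armed ∨ power) only power is left, so power = True.
In (armed ∨ light) only light is left, so light = True.
In (¬alarm ∨ ¬power) only ¬alarm is left, so alarm = False.
In (alarm ∨ ¬pump) only ¬pump is left, so pump = False.
In (¬net ∨ pump) only ¬net is left, so net = False.
Set fan = False.
Try heat = True:
  (¬heat ∨ ¬key) forces key = False.
  clause (alarm ∨ ¬heat ∨ key) is falsified — backtrack.
So heat = False.
Set key = True.
All clauses satisfied.

fan: False; armed: False; heat: False; pump: False; net: False; alarm: False; light: True; key: True; power: True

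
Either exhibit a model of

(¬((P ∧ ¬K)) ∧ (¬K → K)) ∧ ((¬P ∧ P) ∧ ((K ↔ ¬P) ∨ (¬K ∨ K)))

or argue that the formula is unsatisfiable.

Unsatisfiable

Case P = True: the conjunct ¬P is False.
Case P = False: the conjunct P is False.
Both cases fail — unsatisfiable.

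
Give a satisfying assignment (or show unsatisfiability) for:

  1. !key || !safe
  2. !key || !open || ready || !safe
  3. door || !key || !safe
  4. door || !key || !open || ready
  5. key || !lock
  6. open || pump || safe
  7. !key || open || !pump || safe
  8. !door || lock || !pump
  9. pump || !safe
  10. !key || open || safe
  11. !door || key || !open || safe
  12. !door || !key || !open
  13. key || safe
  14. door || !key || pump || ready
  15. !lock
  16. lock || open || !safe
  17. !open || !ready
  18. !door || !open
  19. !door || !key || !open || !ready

key: False, lock: False, safe: True, open: True, ready: False, pump: True, door: False

Unit clause (!lock) forces lock = False.
Try key = True:
  (!key || !safe) forces safe = False.
  (!key || open || safe) forces open = True.
  (!door || !key || !open) forces door = False.
  (door || !key || !open || ready) forces ready = True.
  clause (!open || !ready) is falsified — backtrack.
So key = False.
  then (key || safe) forces safe = True.
  then (lock || open || !safe) forces open = True.
  then (!open || !ready) forces ready = False.
  then (!door || !open) forces door = False.
  then (pump || !safe) forces pump = True.
All clauses satisfied.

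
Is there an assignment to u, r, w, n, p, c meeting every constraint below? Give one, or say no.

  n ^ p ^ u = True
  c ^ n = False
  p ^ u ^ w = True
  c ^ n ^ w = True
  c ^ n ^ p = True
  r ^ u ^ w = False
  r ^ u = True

u=T, r=F, w=T, n=T, p=T, c=T

n ^ p ^ u = T ^ T ^ T = True ✓
c ^ n = T ^ T = False ✓
p ^ u ^ w = T ^ T ^ T = True ✓
c ^ n ^ w = T ^ T ^ T = True ✓
c ^ n ^ p = T ^ T ^ T = True ✓
r ^ u ^ w = F ^ T ^ T = False ✓
r ^ u = F ^ T = True ✓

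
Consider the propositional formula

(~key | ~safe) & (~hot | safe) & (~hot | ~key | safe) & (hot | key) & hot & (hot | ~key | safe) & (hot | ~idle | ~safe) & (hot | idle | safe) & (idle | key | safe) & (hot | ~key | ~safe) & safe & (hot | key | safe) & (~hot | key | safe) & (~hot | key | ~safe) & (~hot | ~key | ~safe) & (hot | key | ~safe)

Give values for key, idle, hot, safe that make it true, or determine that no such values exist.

Unsatisfiable

Case hot = True:
  (~hot | safe) forces safe = True.
  (~key | ~safe) forces key = False.
  Clause (~hot | key | ~safe) is falsified — contradiction.
Case hot = False:
  Clause (hot) is falsified — contradiction.
Both cases fail, so the formula is unsatisfiable.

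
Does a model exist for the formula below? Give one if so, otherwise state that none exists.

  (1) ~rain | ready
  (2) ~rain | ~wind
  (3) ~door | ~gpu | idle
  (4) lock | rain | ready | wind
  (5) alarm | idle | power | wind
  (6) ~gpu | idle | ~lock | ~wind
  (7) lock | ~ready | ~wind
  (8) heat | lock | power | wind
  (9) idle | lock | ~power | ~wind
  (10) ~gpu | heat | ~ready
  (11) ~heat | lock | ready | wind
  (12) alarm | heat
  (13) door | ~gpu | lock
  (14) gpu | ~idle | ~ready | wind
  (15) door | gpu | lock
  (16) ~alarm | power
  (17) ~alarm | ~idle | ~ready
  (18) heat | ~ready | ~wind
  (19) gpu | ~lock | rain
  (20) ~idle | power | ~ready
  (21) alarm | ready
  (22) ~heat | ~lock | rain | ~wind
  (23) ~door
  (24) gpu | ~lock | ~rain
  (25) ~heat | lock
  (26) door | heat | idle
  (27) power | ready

power = True, idle = False, rain = False, ready = True, alarm = False, lock = True, heat = True, door = False, wind = False, gpu = True

Unit clause (~door) forces door = False.
Set power = True.
Set idle = False.
  then (door | heat | idle) forces heat = True.
  then (~heat | lock) forces lock = True.
Set rain = False.
  then (gpu | ~lock | rain) forces gpu = True.
  then (~heat | ~lock | rain | ~wind) forces wind = False.
Set ready = True.
Set alarm = False.
All clauses satisfied.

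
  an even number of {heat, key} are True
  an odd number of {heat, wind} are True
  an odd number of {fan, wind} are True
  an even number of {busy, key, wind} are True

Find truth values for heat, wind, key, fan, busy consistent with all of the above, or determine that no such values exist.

heat: False; wind: True; key: False; fan: False; busy: True

{heat, key}: 0 true → even ✓
{heat, wind}: 1 true → odd ✓
{fan, wind}: 1 true → odd ✓
{busy, key, wind}: 2 true → even ✓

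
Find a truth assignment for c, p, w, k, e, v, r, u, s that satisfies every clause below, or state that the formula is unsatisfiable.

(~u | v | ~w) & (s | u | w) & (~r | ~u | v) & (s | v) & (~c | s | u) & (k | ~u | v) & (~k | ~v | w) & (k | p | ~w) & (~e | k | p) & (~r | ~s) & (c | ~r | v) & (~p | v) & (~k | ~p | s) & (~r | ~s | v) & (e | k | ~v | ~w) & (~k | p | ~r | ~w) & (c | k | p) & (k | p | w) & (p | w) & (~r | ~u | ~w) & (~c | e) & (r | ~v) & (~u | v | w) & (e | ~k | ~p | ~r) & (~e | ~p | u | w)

c=F; p=F; w=T; k=T; e=T; v=F; r=F; u=F; s=T

Set c = False.
Set p = False.
  then (c | k | p) forces k = True.
  then (p | w) forces w = True.
  then (~k | p | ~r | ~w) forces r = False.
  then (r | ~v) forces v = False.
  then (~u | v | ~w) forces u = False.
  then (s | v) forces s = True.
Set e = True.
All clauses satisfied.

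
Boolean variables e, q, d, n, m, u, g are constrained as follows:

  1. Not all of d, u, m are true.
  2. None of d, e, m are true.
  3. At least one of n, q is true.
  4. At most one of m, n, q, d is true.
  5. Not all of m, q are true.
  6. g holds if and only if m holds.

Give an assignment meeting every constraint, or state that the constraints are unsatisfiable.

e: False; q: True; d: False; n: False; m: False; u: False; g: False

  (1) {d, u, m}: 0/3 true — not all ✓
  (2) {d, e, m}: 0 true — none ✓
  (3) {n, q}: 1 true — at least one ✓
  (4) {m, n, q, d}: 1 true — at most one ✓
  (5) {m, q}: 1/2 true — not all ✓
  (6) g=F, m=F — same ✓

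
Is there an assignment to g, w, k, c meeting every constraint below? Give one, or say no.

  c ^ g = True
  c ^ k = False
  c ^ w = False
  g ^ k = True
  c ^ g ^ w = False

g = False, w = True, k = True, c = True

c ^ g = T ^ F = True ✓
c ^ k = T ^ T = False ✓
c ^ w = T ^ T = False ✓
g ^ k = F ^ T = True ✓
c ^ g ^ w = T ^ F ^ T = False ✓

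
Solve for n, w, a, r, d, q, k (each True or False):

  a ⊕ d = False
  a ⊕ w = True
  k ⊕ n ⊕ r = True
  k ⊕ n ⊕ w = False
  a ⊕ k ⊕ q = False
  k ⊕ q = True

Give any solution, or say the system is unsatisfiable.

n = True, w = False, a = True, r = True, d = True, q = False, k = True

a ⊕ d = T ⊕ T = False ✓
a ⊕ w = T ⊕ F = True ✓
k ⊕ n ⊕ r = T ⊕ T ⊕ T = True ✓
k ⊕ n ⊕ w = T ⊕ T ⊕ F = False ✓
a ⊕ k ⊕ q = T ⊕ T ⊕ F = False ✓
k ⊕ q = T ⊕ F = True ✓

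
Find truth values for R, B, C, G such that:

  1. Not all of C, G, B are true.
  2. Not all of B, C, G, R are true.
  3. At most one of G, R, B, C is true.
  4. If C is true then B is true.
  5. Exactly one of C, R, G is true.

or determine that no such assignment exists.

R: False, B: False, C: False, G: True

  (1) {C, G, B}: 1/3 true — not all ✓
  (2) {B, C, G, R}: 1/4 true — not all ✓
  (3) {G, R, B, C}: 1 true — at most one ✓
  (4) C=F ⇒ B: vacuous ✓
  (5) {C, R, G}: 1 true — exactly one ✓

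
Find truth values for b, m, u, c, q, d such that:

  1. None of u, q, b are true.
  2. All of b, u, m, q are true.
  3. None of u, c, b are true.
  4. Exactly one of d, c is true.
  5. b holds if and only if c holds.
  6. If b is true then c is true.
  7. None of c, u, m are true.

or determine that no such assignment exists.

The formula is unsatisfiable.

Case b = True:
  Constraint (1) is violated (b=T) — contradiction.
Case b = False:
  Constraint (2) is violated (b=F) — contradiction.
Both cases fail — unsatisfiable.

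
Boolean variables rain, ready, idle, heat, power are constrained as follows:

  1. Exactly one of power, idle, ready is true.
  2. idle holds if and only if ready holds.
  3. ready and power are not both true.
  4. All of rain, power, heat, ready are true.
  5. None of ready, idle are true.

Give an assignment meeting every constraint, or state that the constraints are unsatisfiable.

Unsatisfiable — no assignment works.

Case ready = True:
  Constraint (5) is violated (ready=T) — contradiction.
Case ready = False:
  Constraint (4) is violated (ready=F) — contradiction.
Both cases fail — unsatisfiable.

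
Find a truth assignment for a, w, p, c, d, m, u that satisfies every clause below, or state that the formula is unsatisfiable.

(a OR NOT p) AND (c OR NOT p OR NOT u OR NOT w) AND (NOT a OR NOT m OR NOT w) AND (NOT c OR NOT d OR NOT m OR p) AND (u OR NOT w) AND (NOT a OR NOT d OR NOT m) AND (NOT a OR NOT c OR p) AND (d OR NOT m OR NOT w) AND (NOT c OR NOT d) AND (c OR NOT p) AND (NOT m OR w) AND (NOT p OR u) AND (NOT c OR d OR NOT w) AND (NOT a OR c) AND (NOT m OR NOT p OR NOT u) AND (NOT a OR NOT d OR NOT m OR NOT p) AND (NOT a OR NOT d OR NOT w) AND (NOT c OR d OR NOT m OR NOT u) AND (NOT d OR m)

Set a = False.
  then (a OR NOT p) forces p = False.
Set w = False.
  then (NOT m OR w) forces m = False.
  then (NOT d OR m) forces d = False.
Set c = True.
Set u = False.
All clauses satisfied.

a: False, w: False, p: False, c: True, d: False, m: False, u: False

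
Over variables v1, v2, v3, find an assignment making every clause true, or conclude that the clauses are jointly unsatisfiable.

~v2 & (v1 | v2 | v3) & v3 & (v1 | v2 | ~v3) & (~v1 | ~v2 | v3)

Unit clause (~v2) forces v2 = False.
Unit clause (v3) forces v3 = True.
In (v1 | v2 | ~v3) only v1 is left, so v1 = True.
Check each clause:
  (~v2): ~v2 holds.
  (v1 | v2 | v3): v1 holds.
  (v3): v3 holds.
  (v1 | v2 | ~v3): v1 holds.
  (~v1 | ~v2 | v3): ~v2 holds.
All clauses satisfied.

v1=T, v2=F, v3=T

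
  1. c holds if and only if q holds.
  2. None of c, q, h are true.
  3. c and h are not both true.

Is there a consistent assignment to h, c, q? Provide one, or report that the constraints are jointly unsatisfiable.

h = False, c = False, q = False

  (1) c=F, q=F — same ✓
  (2) {c, q, h}: 0 true — none ✓
  (3) c=F, h=F — not both ✓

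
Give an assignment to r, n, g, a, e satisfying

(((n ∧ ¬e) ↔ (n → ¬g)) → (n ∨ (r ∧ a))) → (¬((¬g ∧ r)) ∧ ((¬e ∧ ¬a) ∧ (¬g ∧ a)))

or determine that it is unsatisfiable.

Case a = True: the formula simplifies to ¬((((n ∧ ¬e) ↔ (n → ¬g)) → (n ∨ r))).
  n = True: this becomes ¬(((¬e ↔ ¬g) → True)) = False.
  n = False: this becomes ¬((False → r)) = False.
Case a = False: the formula simplifies to ¬((((n ∧ ¬e) ↔ (n → ¬g)) → n)).
  n = True: this becomes ¬(((¬e ↔ ¬g) → True)) = False.
  n = False: this becomes ¬((False → False)) = False.
Both cases fail — unsatisfiable.

UNSATISFIABLE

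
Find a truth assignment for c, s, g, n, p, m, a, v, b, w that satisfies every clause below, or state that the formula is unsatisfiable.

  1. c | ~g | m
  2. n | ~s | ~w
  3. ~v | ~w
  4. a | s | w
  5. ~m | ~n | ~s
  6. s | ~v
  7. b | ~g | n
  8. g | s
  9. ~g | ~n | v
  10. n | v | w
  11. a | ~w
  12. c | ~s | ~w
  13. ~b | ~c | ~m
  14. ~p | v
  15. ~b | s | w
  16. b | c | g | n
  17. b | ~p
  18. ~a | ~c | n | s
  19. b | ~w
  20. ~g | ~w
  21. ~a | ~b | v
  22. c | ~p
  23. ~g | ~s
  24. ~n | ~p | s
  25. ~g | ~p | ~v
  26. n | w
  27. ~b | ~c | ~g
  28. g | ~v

c = False, s = True, g = False, n = True, p = False, m = False, a = True, v = False, b = False, w = False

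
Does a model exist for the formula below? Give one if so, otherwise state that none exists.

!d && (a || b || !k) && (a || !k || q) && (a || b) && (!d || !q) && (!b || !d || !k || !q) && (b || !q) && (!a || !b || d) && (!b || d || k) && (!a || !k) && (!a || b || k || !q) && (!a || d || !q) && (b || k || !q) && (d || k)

q = True; k = True; b = True; a = False; d = False

Unit clause (!d) forces d = False.
In (d || k) only k is left, so k = True.
In (!a || !k) only !a is left, so a = False.
In (a || b || !k) only b is left, so b = True.
In (a || !k || q) only q is left, so q = True.
All clauses satisfied.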